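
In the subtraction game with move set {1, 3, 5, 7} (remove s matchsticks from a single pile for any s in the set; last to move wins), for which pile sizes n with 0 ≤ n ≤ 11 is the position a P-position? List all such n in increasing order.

0, 2, 4, 6, 8, 10

Build the Grundy sequence with g(k) = mex{g(k−s) : s ∈ {1, 3, 5, 7}, s ≤ k}:
g(0) = mex{} = 0
g(1) = mex{0} = 1
g(2) = mex{1} = 0
g(3) = mex{0} = 1
g(4) = mex{1} = 0
g(5) = mex{0} = 1
g(6) = mex{1} = 0
g(7) = mex{0} = 1
g(8) = mex{1} = 0
g(9) = mex{0} = 1
g(10) = mex{1} = 0
g(11) = mex{0} = 1
The P-positions (g = 0) in 0..11 are 0, 2, 4, 6, 8, 10.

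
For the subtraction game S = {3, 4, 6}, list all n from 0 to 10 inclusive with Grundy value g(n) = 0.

0, 1, 2, 9, 10

Grundy values for subtraction set {3, 4, 6}:
g(0) = mex{} = 0
g(1) = mex{} = 0
g(2) = mex{} = 0
g(3) = mex{0} = 1
g(4) = mex{0} = 1
g(5) = mex{0} = 1
g(6) = mex{0,1} = 2
g(7) = mex{0,1} = 2
g(8) = mex{0,1} = 2
g(9) = mex{1,2} = 0
g(10) = mex{1,2} = 0
The P-positions (g = 0) in 0..10 are 0, 1, 2, 9, 10.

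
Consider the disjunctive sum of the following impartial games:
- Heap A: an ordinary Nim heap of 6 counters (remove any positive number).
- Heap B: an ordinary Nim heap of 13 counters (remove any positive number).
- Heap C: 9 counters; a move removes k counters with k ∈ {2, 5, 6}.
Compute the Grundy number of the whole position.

9

Heap A is a plain Nim heap of size 6, so its Grundy value is 6.
Heap B is a plain Nim heap of size 13, so its Grundy value is 13.
Grundy values for heap C (subtraction set {2, 5, 6}):
g(0) = mex{} = 0
g(1) = mex{} = 0
g(2) = mex{0} = 1
g(3) = mex{0} = 1
g(4) = mex{1} = 0
g(5) = mex{0,1} = 2
g(6) = mex{0} = 1
g(7) = mex{0,1,2} = 3
g(8) = mex{1} = 0
g(9) = mex{0,1,3} = 2
So g(9) = 2.
The value of a disjunctive sum is the nim-sum of the parts.
Combined value = 6 XOR 13 XOR 2 = 9.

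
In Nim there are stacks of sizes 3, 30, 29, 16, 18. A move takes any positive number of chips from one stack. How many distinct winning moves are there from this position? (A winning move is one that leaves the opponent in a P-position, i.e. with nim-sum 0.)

3

Compute the nim-sum pairwise:
3 ⊕ 30 = 29
29 ⊕ 29 = 0
0 ⊕ 16 = 16
16 ⊕ 18 = 2
The overall nim-sum is X = 2. A stack of size p has a winning move iff p XOR X < p (reduce it to p XOR X).
  3: 3 XOR 2 = 1 < 3 — winning move (to 1).
  30: 30 XOR 2 = 28 < 30 — winning move (to 28).
  29: 29 XOR 2 = 31 ≥ 29 — no move.
  16: 16 XOR 2 = 18 ≥ 16 — no move.
  18: 18 XOR 2 = 16 < 18 — winning move (to 16).
That gives 3 winning moves.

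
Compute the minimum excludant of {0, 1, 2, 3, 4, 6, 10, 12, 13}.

The values 0, 1, 2, 3, 4 are all present; 5 is the first non-negative integer missing from the set.

5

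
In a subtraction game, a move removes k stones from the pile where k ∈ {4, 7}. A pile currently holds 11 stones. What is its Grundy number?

Compute g(0), g(1), … for moves {4, 7}:
k:     0  1  2  3  4  5  6  7  8  9 10 11
g(k):  0  0  0  0  1  1  1  1  2  2  2  0
So g(11) = 0.

0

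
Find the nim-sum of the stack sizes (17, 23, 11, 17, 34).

62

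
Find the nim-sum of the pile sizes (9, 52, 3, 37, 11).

In binary:
  001001  (9)
  110100  (52)
  000011  (3)
  100101  (37)
  001011  (11)
  ------
  010000  (16)

16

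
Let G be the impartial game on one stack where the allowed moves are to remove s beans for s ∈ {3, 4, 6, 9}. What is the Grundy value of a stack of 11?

Compute g(0), g(1), … for moves {3, 4, 6, 9}:
g(0) = mex{} = 0
g(1) = mex{} = 0
g(2) = mex{} = 0
g(3) = mex{0} = 1
g(4) = mex{0} = 1
g(5) = mex{0} = 1
g(6) = mex{0,1} = 2
g(7) = mex{0,1} = 2
g(8) = mex{0,1} = 2
g(9) = mex{0,1,2} = 3
g(10) = mex{0,1,2} = 3
g(11) = mex{0,1,2} = 3
So g(11) = 3.

3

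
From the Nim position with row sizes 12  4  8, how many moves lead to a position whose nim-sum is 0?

0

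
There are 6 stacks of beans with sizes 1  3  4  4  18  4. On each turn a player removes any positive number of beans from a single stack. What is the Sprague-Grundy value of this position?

20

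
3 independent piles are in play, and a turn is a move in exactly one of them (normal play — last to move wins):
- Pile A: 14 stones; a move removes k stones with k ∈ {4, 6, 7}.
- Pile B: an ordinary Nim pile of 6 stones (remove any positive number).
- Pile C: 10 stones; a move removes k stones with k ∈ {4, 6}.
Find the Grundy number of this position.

6

For pile A, compute g(0), g(1), … with moves {4, 6, 7}:
k:     0  1  2  3  4  5  6  7  8  9 10 11 12 13 14
g(k):  0  0  0  0  1  1  1  1  2  2  2  0  0  0  0
So g(14) = 0.
Pile B is a plain Nim pile of size 6, so its Grundy value is 6.
For pile C, compute g(0), g(1), … with moves {4, 6}:
g(0) = mex{} = 0
g(1) = mex{} = 0
g(2) = mex{} = 0
g(3) = mex{} = 0
g(4) = mex{0} = 1
g(5) = mex{0} = 1
g(6) = mex{0} = 1
g(7) = mex{0} = 1
g(8) = mex{0,1} = 2
g(9) = mex{0,1} = 2
g(10) = mex{1} = 0
So g(10) = 0.
The value of a disjunctive sum is the nim-sum of the parts.
Combined value = 0 XOR 6 XOR 0 = 6.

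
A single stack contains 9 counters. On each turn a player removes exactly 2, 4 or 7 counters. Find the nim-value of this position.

Build the Grundy sequence with g(k) = mex{g(k−s) : s ∈ {2, 4, 7}, s ≤ k}:
g(0) = mex{} = 0
g(1) = mex{} = 0
g(2) = mex{0} = 1
g(3) = mex{0} = 1
g(4) = mex{0,1} = 2
g(5) = mex{0,1} = 2
g(6) = mex{1,2} = 0
g(7) = mex{0,1,2} = 3
g(8) = mex{0,2} = 1
g(9) = mex{1,2,3} = 0
So g(9) = 0.

0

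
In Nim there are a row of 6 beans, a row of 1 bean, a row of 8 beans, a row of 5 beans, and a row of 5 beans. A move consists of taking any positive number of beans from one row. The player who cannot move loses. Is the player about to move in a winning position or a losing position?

Write each in binary and XOR column by column:
  0110  (6)
  0001  (1)
  1000  (8)
  0101  (5)
  0101  (5)
  ----
  1111  (15)
The nim-sum is 15 ≠ 0, so this is an N-position: the player to move can win.

Winning position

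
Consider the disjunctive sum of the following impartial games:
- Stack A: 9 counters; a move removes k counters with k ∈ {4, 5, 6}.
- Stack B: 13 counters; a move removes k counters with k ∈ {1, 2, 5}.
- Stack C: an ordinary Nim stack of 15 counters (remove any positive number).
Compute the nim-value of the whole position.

12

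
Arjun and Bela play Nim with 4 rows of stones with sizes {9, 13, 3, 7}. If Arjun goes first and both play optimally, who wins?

Nim-sum: 9 ^ 13 ^ 3 ^ 7 = 0.
The nim-sum is 0, so this is a P-position: the player to move is in a losing position under optimal play; Arjun is about to move from it and so loses — Bela wins.

Bela wins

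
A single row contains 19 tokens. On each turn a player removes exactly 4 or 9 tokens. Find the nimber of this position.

1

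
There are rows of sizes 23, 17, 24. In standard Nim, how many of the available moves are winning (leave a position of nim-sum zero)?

3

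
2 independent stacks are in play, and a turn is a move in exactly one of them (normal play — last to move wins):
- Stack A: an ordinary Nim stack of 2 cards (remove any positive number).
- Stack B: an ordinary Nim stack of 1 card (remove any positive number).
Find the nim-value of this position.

3

Stack A is a plain Nim stack of size 2, so its Grundy value is 2.
Stack B is a plain Nim stack of size 1, so its Grundy value is 1.
The value of a disjunctive sum is the nim-sum of the parts.
Combined value = 2 ⊕ 1 = 3.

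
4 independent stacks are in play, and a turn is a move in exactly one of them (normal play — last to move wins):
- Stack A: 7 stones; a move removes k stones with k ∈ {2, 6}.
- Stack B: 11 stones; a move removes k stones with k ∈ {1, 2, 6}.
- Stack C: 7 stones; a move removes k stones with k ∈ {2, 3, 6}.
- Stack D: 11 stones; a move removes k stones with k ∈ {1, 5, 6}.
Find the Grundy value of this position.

For stack A, compute g(0), g(1), … with moves {2, 6}:
g(0) = mex{} = 0
g(1) = mex{} = 0
g(2) = mex{0} = 1
g(3) = mex{0} = 1
g(4) = mex{1} = 0
g(5) = mex{1} = 0
g(6) = mex{0} = 1
g(7) = mex{0} = 1
So g(7) = 1.
Build the Grundy sequence for stack B with g(k) = mex{g(k−s) : s ∈ {1, 2, 6}, s ≤ k}:
g(0) = mex{} = 0
g(1) = mex{0} = 1
g(2) = mex{0,1} = 2
g(3) = mex{1,2} = 0
g(4) = mex{0,2} = 1
g(5) = mex{0,1} = 2
g(6) = mex{0,1,2} = 3
g(7) = mex{1,2,3} = 0
g(8) = mex{0,2,3} = 1
g(9) = mex{0,1} = 2
g(10) = mex{1,2} = 0
g(11) = mex{0,2} = 1
So g(11) = 1.
Grundy values for stack C (subtraction set {2, 3, 6}):
k:     0  1  2  3  4  5  6  7
g(k):  0  0  1  1  2  0  3  1
So g(7) = 1.
For stack D, compute g(0), g(1), … with moves {1, 5, 6}:
k:     0  1  2  3  4  5  6  7  8  9 10 11
g(k):  0  1  0  1  0  1  2  3  2  3  2  0
So g(11) = 0.
By the Sprague-Grundy theorem, the Grundy value of a sum of independent games is the XOR of the component values.
Combined value = 1 ⊕ 1 ⊕ 1 ⊕ 0 = 1.

1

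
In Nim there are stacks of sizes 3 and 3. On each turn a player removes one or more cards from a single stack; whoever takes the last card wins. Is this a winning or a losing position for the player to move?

Losing position

Nim-sum: 3 ^ 3 = 0.
The nim-sum is 0, so this is a P-position: the player to move is in a losing position under optimal play.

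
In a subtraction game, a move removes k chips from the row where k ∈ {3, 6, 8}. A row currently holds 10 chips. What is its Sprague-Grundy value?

Compute g(0), g(1), … for moves {3, 6, 8}:
g(0) = mex{} = 0
g(1) = mex{} = 0
g(2) = mex{} = 0
g(3) = mex{0} = 1
g(4) = mex{0} = 1
g(5) = mex{0} = 1
g(6) = mex{0,1} = 2
g(7) = mex{0,1} = 2
g(8) = mex{0,1} = 2
g(9) = mex{0,1,2} = 3
g(10) = mex{0,1,2} = 3
So g(10) = 3.

3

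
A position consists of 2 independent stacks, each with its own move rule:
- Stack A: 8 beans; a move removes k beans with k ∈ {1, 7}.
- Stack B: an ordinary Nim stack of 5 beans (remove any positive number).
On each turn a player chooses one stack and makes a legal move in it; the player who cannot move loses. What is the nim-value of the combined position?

5

Grundy values for stack A (subtraction set {1, 7}):
k:     0  1  2  3  4  5  6  7  8
g(k):  0  1  0  1  0  1  0  1  0
So g(8) = 0.
Stack B is a plain Nim stack of size 5, so its Grundy value is 5.
The value of a disjunctive sum is the nim-sum of the parts.
Combined value = 0 XOR 5 = 5.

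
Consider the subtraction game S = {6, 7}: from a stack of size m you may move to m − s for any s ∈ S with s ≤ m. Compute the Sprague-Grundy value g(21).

1

Compute g(0), g(1), … for moves {6, 7}:
k:     0  1  2  3  4  5  6  7  8  9 10 11 12 13 14 15 16 17 18 19 20 21
g(k):  0  0  0  0  0  0  1  1  1  1  1  1  2  0  0  0  0  0  0  1  1  1
So g(21) = 1.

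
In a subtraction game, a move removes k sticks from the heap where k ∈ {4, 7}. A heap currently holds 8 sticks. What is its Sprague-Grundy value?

2

Compute g(0), g(1), … for moves {4, 7}:
k:     0  1  2  3  4  5  6  7  8
g(k):  0  0  0  0  1  1  1  1  2
So g(8) = 2.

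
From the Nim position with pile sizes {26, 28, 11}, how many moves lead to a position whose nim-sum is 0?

3

Compute the nim-sum pairwise:
26 ⊕ 28 = 6
6 ⊕ 11 = 13
The overall nim-sum is X = 13. A pile of size p has a winning move iff p XOR X < p (reduce it to p XOR X).
  26: 26 XOR 13 = 23 < 26 — winning move (to 23).
  28: 28 XOR 13 = 17 < 28 — winning move (to 17).
  11: 11 XOR 13 = 6 < 11 — winning move (to 6).
That gives 3 winning moves.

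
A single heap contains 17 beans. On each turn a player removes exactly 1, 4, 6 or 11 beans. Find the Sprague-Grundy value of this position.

0

Compute g(0), g(1), … for moves {1, 4, 6, 11}:
k:     0  1  2  3  4  5  6  7  8  9 10 11 12 13 14 15 16 17
g(k):  0  1  0  1  2  0  1  0  1  2  0  1  0  1  2  0  1  0
So g(17) = 0.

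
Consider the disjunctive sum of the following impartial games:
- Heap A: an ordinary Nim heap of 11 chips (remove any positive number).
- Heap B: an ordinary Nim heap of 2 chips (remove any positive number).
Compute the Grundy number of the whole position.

9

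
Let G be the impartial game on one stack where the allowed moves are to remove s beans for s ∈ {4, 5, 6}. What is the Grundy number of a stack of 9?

2

Build the Grundy sequence with g(k) = mex{g(k−s) : s ∈ {4, 5, 6}, s ≤ k}:
g(0) = mex{} = 0
g(1) = mex{} = 0
g(2) = mex{} = 0
g(3) = mex{} = 0
g(4) = mex{0} = 1
g(5) = mex{0} = 1
g(6) = mex{0} = 1
g(7) = mex{0} = 1
g(8) = mex{0,1} = 2
g(9) = mex{0,1} = 2
So g(9) = 2.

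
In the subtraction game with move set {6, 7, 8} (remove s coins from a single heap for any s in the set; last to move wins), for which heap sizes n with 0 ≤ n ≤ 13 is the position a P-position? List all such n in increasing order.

Build the Grundy sequence with g(k) = mex{g(k−s) : s ∈ {6, 7, 8}, s ≤ k}:
g(0) = mex{} = 0
g(1) = mex{} = 0
g(2) = mex{} = 0
g(3) = mex{} = 0
g(4) = mex{} = 0
g(5) = mex{} = 0
g(6) = mex{0} = 1
g(7) = mex{0} = 1
g(8) = mex{0} = 1
g(9) = mex{0} = 1
g(10) = mex{0} = 1
g(11) = mex{0} = 1
g(12) = mex{0,1} = 2
g(13) = mex{0,1} = 2
The P-positions (g = 0) in 0..13 are 0, 1, 2, 3, 4, 5.

0, 1, 2, 3, 4, 5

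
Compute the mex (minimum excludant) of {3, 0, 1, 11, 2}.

The values 0, 1, 2, 3 are all present; 4 is the first non-negative integer missing from the set.

4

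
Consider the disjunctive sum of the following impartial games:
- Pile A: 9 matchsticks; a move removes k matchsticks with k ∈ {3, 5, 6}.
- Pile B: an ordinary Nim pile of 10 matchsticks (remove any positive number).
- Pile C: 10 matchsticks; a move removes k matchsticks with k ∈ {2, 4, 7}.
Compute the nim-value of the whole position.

Build the Grundy sequence for pile A with g(k) = mex{g(k−s) : s ∈ {3, 5, 6}, s ≤ k}:
k:     0  1  2  3  4  5  6  7  8  9
g(k):  0  0  0  1  1  1  2  2  2  0
So g(9) = 0.
Pile B is a plain Nim pile of size 10, so its Grundy value is 10.
For pile C, compute g(0), g(1), … with moves {2, 4, 7}:
k:     0  1  2  3  4  5  6  7  8  9 10
g(k):  0  0  1  1  2  2  0  3  1  0  2
So g(10) = 2.
The value of a disjunctive sum is the nim-sum of the parts.
Combined value = 0 ⊕ 10 ⊕ 2 = 8.

8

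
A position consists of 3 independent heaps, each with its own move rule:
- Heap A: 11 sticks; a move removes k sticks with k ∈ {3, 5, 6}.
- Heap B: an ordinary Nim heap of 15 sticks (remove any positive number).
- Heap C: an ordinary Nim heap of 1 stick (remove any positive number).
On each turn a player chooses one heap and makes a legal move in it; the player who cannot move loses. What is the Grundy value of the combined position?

14

Build the Grundy sequence for heap A with g(k) = mex{g(k−s) : s ∈ {3, 5, 6}, s ≤ k}:
g(0) = mex{} = 0
g(1) = mex{} = 0
g(2) = mex{} = 0
g(3) = mex{0} = 1
g(4) = mex{0} = 1
g(5) = mex{0} = 1
g(6) = mex{0,1} = 2
g(7) = mex{0,1} = 2
g(8) = mex{0,1} = 2
g(9) = mex{1,2} = 0
g(10) = mex{1,2} = 0
g(11) = mex{1,2} = 0
So g(11) = 0.
Heap B is a plain Nim heap of size 15, so its Grundy value is 15.
Heap C is a plain Nim heap of size 1, so its Grundy value is 1.
By the Sprague-Grundy theorem, the Grundy value of a sum of independent games is the XOR of the component values.
Combined value = 0 XOR 15 XOR 1 = 14.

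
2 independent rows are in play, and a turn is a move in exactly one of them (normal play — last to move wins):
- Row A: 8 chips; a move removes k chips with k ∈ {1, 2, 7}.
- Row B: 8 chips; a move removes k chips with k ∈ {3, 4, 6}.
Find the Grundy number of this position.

0

For row A, compute g(0), g(1), … with moves {1, 2, 7}:
k:     0  1  2  3  4  5  6  7  8
g(k):  0  1  2  0  1  2  0  1  2
So g(8) = 2.
Grundy values for row B (subtraction set {3, 4, 6}):
k:     0  1  2  3  4  5  6  7  8
g(k):  0  0  0  1  1  1  2  2  2
So g(8) = 2.
By the Sprague-Grundy theorem, the Grundy value of a sum of independent games is the XOR of the component values.
Combined value = 2 ⊕ 2 = 0.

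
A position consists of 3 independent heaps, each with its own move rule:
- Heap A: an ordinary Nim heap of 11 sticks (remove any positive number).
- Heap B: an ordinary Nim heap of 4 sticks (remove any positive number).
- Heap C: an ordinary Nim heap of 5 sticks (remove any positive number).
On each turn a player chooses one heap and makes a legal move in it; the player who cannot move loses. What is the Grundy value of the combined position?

10

Heap A is a plain Nim heap of size 11, so its Grundy value is 11.
Heap B is a plain Nim heap of size 4, so its Grundy value is 4.
Heap C is a plain Nim heap of size 5, so its Grundy value is 5.
The value of a disjunctive sum is the nim-sum of the parts.
Combined value = 11 ⊕ 4 ⊕ 5 = 10.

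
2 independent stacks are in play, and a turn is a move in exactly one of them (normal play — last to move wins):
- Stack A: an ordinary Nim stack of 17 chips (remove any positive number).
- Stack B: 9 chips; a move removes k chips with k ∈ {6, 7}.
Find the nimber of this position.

16

Stack A is a plain Nim stack of size 17, so its Grundy value is 17.
Grundy values for stack B (subtraction set {6, 7}):
g(0) = mex{} = 0
g(1) = mex{} = 0
g(2) = mex{} = 0
g(3) = mex{} = 0
g(4) = mex{} = 0
g(5) = mex{} = 0
g(6) = mex{0} = 1
g(7) = mex{0} = 1
g(8) = mex{0} = 1
g(9) = mex{0} = 1
So g(9) = 1.
By the Sprague-Grundy theorem, the Grundy value of a sum of independent games is the XOR of the component values.
Combined value = 17 XOR 1 = 16.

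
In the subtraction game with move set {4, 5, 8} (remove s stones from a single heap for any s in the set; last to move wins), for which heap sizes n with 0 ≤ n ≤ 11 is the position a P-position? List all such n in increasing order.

0, 1, 2, 3

Compute g(0), g(1), … for moves {4, 5, 8}:
g(0) = mex{} = 0
g(1) = mex{} = 0
g(2) = mex{} = 0
g(3) = mex{} = 0
g(4) = mex{0} = 1
g(5) = mex{0} = 1
g(6) = mex{0} = 1
g(7) = mex{0} = 1
g(8) = mex{0,1} = 2
g(9) = mex{0,1} = 2
g(10) = mex{0,1} = 2
g(11) = mex{0,1} = 2
The P-positions (g = 0) in 0..11 are 0, 1, 2, 3.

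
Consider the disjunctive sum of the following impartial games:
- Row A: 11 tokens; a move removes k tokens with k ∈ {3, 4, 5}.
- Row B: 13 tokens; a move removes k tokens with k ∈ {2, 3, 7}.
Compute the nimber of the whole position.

0

For row A, compute g(0), g(1), … with moves {3, 4, 5}:
k:     0  1  2  3  4  5  6  7  8  9 10 11
g(k):  0  0  0  1  1  1  2  2  0  0  0  1
So g(11) = 1.
For row B, compute g(0), g(1), … with moves {2, 3, 7}:
k:     0  1  2  3  4  5  6  7  8  9 10 11 12 13
g(k):  0  0  1  1  2  0  0  1  1  2  0  0  1  1
So g(13) = 1.
The value of a disjunctive sum is the nim-sum of the parts.
Combined value = 1 XOR 1 = 0.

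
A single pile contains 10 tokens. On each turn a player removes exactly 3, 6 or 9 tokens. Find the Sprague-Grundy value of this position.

Build the Grundy sequence with g(k) = mex{g(k−s) : s ∈ {3, 6, 9}, s ≤ k}:
g(0) = mex{} = 0
g(1) = mex{} = 0
g(2) = mex{} = 0
g(3) = mex{0} = 1
g(4) = mex{0} = 1
g(5) = mex{0} = 1
g(6) = mex{0,1} = 2
g(7) = mex{0,1} = 2
g(8) = mex{0,1} = 2
g(9) = mex{0,1,2} = 3
g(10) = mex{0,1,2} = 3
So g(10) = 3.

3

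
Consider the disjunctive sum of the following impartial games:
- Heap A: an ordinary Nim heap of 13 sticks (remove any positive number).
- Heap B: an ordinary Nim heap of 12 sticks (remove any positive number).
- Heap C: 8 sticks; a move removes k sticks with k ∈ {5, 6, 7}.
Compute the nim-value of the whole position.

Heap A is a plain Nim heap of size 13, so its Grundy value is 13.
Heap B is a plain Nim heap of size 12, so its Grundy value is 12.
Build the Grundy sequence for heap C with g(k) = mex{g(k−s) : s ∈ {5, 6, 7}, s ≤ k}:
k:     0  1  2  3  4  5  6  7  8
g(k):  0  0  0  0  0  1  1  1  1
So g(8) = 1.
By the Sprague-Grundy theorem, the Grundy value of a sum of independent games is the XOR of the component values.
Combined value = 13 ⊕ 12 ⊕ 1 = 0.

0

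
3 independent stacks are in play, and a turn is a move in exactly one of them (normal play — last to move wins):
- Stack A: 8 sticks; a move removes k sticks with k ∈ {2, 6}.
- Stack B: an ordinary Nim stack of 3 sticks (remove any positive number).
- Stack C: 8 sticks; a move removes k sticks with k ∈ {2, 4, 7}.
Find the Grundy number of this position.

For stack A, compute g(0), g(1), … with moves {2, 6}:
g(0) = mex{} = 0
g(1) = mex{} = 0
g(2) = mex{0} = 1
g(3) = mex{0} = 1
g(4) = mex{1} = 0
g(5) = mex{1} = 0
g(6) = mex{0} = 1
g(7) = mex{0} = 1
g(8) = mex{1} = 0
So g(8) = 0.
Stack B is a plain Nim stack of size 3, so its Grundy value is 3.
Grundy values for stack C (subtraction set {2, 4, 7}):
g(0) = mex{} = 0
g(1) = mex{} = 0
g(2) = mex{0} = 1
g(3) = mex{0} = 1
g(4) = mex{0,1} = 2
g(5) = mex{0,1} = 2
g(6) = mex{1,2} = 0
g(7) = mex{0,1,2} = 3
g(8) = mex{0,2} = 1
So g(8) = 1.
The value of a disjunctive sum is the nim-sum of the parts.
Combined value = 0 ⊕ 3 ⊕ 1 = 2.

2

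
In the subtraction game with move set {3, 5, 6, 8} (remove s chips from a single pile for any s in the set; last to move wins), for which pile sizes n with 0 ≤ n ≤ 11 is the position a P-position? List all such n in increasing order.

Build the Grundy sequence with g(k) = mex{g(k−s) : s ∈ {3, 5, 6, 8}, s ≤ k}:
k:     0  1  2  3  4  5  6  7  8  9 10 11
g(k):  0  0  0  1  1  1  2  2  2  3  3  0
The P-positions (g = 0) in 0..11 are 0, 1, 2, 11.

0, 1, 2, 11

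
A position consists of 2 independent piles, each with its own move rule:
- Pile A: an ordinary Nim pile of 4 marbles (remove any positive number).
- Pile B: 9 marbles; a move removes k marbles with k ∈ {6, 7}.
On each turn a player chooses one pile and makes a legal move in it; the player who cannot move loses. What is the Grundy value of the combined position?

5

Pile A is a plain Nim pile of size 4, so its Grundy value is 4.
For pile B, compute g(0), g(1), … with moves {6, 7}:
g(0) = mex{} = 0
g(1) = mex{} = 0
g(2) = mex{} = 0
g(3) = mex{} = 0
g(4) = mex{} = 0
g(5) = mex{} = 0
g(6) = mex{0} = 1
g(7) = mex{0} = 1
g(8) = mex{0} = 1
g(9) = mex{0} = 1
So g(9) = 1.
By the Sprague-Grundy theorem, the Grundy value of a sum of independent games is the XOR of the component values.
Combined value = 4 XOR 1 = 5.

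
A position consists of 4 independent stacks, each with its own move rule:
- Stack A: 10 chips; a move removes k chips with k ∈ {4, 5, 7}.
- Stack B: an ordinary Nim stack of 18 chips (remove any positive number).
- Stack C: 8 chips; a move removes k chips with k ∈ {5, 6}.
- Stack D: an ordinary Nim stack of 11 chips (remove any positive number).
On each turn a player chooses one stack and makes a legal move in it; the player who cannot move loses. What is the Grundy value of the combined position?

26

Grundy values for stack A (subtraction set {4, 5, 7}):
k:     0  1  2  3  4  5  6  7  8  9 10
g(k):  0  0  0  0  1  1  1  1  2  2  2
So g(10) = 2.
Stack B is a plain Nim stack of size 18, so its Grundy value is 18.
Grundy values for stack C (subtraction set {5, 6}):
g(0) = mex{} = 0
g(1) = mex{} = 0
g(2) = mex{} = 0
g(3) = mex{} = 0
g(4) = mex{} = 0
g(5) = mex{0} = 1
g(6) = mex{0} = 1
g(7) = mex{0} = 1
g(8) = mex{0} = 1
So g(8) = 1.
Stack D is a plain Nim stack of size 11, so its Grundy value is 11.
The value of a disjunctive sum is the nim-sum of the parts.
Combined value = 2 ⊕ 18 ⊕ 1 ⊕ 11 = 26.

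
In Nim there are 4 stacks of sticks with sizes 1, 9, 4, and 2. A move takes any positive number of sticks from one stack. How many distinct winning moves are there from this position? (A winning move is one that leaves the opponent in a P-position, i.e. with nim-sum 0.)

1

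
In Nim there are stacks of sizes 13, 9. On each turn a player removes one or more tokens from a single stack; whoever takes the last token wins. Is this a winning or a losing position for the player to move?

Compute the nim-sum pairwise:
13 ⊕ 9 = 4
The nim-sum is 4 ≠ 0, so this is an N-position: the player to move can win.

Winning position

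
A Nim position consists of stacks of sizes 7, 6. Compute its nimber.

1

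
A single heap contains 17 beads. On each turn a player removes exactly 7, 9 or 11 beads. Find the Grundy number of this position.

Compute g(0), g(1), … for moves {7, 9, 11}:
k:     0  1  2  3  4  5  6  7  8  9 10 11 12 13 14 15 16 17
g(k):  0  0  0  0  0  0  0  1  1  1  1  1  1  1  2  2  2  2
So g(17) = 2.

2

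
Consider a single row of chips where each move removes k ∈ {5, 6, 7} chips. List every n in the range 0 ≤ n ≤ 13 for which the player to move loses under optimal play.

0, 1, 2, 3, 4, 12, 13

Compute g(0), g(1), … for moves {5, 6, 7}:
k:     0  1  2  3  4  5  6  7  8  9 10 11 12 13
g(k):  0  0  0  0  0  1  1  1  1  1  2  2  0  0
The P-positions (g = 0) in 0..13 are 0, 1, 2, 3, 4, 12, 13.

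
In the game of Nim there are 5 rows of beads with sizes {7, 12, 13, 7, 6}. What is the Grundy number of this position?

7

Nim-sum: 7 ^ 12 ^ 13 ^ 7 ^ 6 = 7.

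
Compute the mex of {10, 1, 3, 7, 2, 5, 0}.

The values 0, 1, 2, 3 are all present; 4 is the first non-negative integer missing from the set.

4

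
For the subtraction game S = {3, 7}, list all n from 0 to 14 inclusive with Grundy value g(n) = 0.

Grundy values for subtraction set {3, 7}:
k:     0  1  2  3  4  5  6  7  8  9 10 11 12 13 14
g(k):  0  0  0  1  1  1  0  2  2  1  0  0  0  1  1
The P-positions (g = 0) in 0..14 are 0, 1, 2, 6, 10, 11, 12.

0, 1, 2, 6, 10, 11, 12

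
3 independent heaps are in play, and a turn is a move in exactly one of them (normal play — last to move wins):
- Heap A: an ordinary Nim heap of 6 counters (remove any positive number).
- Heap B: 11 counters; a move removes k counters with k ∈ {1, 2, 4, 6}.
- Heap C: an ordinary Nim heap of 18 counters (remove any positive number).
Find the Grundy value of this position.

20

Heap A is a plain Nim heap of size 6, so its Grundy value is 6.
Build the Grundy sequence for heap B with g(k) = mex{g(k−s) : s ∈ {1, 2, 4, 6}, s ≤ k}:
k:     0  1  2  3  4  5  6  7  8  9 10 11
g(k):  0  1  2  0  1  2  3  4  0  1  2  0
So g(11) = 0.
Heap C is a plain Nim heap of size 18, so its Grundy value is 18.
The value of a disjunctive sum is the nim-sum of the parts.
Combined value = 6 ⊕ 0 ⊕ 18 = 20.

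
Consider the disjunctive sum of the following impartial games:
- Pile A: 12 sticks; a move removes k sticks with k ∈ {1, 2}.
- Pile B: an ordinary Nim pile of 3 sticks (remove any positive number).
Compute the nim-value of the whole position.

3

For pile A, compute g(0), g(1), … with moves {1, 2}:
g(0) = mex{} = 0
g(1) = mex{0} = 1
g(2) = mex{0,1} = 2
g(3) = mex{1,2} = 0
g(4) = mex{0,2} = 1
g(5) = mex{0,1} = 2
g(6) = mex{1,2} = 0
g(7) = mex{0,2} = 1
g(8) = mex{0,1} = 2
g(9) = mex{1,2} = 0
g(10) = mex{0,2} = 1
g(11) = mex{0,1} = 2
g(12) = mex{1,2} = 0
So g(12) = 0.
Pile B is a plain Nim pile of size 3, so its Grundy value is 3.
By the Sprague-Grundy theorem, the Grundy value of a sum of independent games is the XOR of the component values.
Combined value = 0 XOR 3 = 3.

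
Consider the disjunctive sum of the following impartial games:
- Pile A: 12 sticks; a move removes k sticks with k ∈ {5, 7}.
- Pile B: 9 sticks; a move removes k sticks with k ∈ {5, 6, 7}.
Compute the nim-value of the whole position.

1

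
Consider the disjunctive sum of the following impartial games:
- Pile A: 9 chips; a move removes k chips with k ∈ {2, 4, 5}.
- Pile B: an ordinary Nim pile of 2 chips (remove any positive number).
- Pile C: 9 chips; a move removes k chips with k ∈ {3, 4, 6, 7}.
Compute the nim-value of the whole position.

Build the Grundy sequence for pile A with g(k) = mex{g(k−s) : s ∈ {2, 4, 5}, s ≤ k}:
k:     0  1  2  3  4  5  6  7  8  9
g(k):  0  0  1  1  2  2  3  0  0  1
So g(9) = 1.
Pile B is a plain Nim pile of size 2, so its Grundy value is 2.
Build the Grundy sequence for pile C with g(k) = mex{g(k−s) : s ∈ {3, 4, 6, 7}, s ≤ k}:
k:     0  1  2  3  4  5  6  7  8  9
g(k):  0  0  0  1  1  1  2  2  2  3
So g(9) = 3.
By the Sprague-Grundy theorem, the Grundy value of a sum of independent games is the XOR of the component values.
Combined value = 1 XOR 2 XOR 3 = 0.

0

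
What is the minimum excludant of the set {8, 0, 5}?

1

0 is in the set but 1 is not, so the mex is 1.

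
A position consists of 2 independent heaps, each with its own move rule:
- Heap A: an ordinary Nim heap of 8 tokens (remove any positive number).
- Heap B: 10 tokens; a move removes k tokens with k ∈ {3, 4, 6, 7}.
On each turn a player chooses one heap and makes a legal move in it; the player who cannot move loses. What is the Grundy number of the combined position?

8

Heap A is a plain Nim heap of size 8, so its Grundy value is 8.
For heap B, compute g(0), g(1), … with moves {3, 4, 6, 7}:
k:     0  1  2  3  4  5  6  7  8  9 10
g(k):  0  0  0  1  1  1  2  2  2  3  0
So g(10) = 0.
By the Sprague-Grundy theorem, the Grundy value of a sum of independent games is the XOR of the component values.
Combined value = 8 XOR 0 = 8.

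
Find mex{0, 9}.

0 is in the set but 1 is not, so the mex is 1.

1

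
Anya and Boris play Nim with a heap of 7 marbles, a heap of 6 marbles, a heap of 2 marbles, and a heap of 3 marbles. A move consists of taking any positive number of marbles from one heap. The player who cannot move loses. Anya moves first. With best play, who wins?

In binary:
  111  (7)
  110  (6)
  010  (2)
  011  (3)
  ---
  000  (0)
The nim-sum is 0, so this is a P-position: the player to move is in a losing position under optimal play; Anya is about to move from it and so loses — Boris wins.

Boris wins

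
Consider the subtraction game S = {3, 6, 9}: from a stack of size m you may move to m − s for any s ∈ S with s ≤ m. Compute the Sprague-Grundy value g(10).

Build the Grundy sequence with g(k) = mex{g(k−s) : s ∈ {3, 6, 9}, s ≤ k}:
g(0) = mex{} = 0
g(1) = mex{} = 0
g(2) = mex{} = 0
g(3) = mex{0} = 1
g(4) = mex{0} = 1
g(5) = mex{0} = 1
g(6) = mex{0,1} = 2
g(7) = mex{0,1} = 2
g(8) = mex{0,1} = 2
g(9) = mex{0,1,2} = 3
g(10) = mex{0,1,2} = 3
So g(10) = 3.

3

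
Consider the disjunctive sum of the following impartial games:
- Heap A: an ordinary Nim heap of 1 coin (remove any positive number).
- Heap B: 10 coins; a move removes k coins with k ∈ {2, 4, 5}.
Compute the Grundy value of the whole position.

Heap A is a plain Nim heap of size 1, so its Grundy value is 1.
Build the Grundy sequence for heap B with g(k) = mex{g(k−s) : s ∈ {2, 4, 5}, s ≤ k}:
k:     0  1  2  3  4  5  6  7  8  9 10
g(k):  0  0  1  1  2  2  3  0  0  1  1
So g(10) = 1.
By the Sprague-Grundy theorem, the Grundy value of a sum of independent games is the XOR of the component values.
Combined value = 1 ⊕ 1 = 0.

0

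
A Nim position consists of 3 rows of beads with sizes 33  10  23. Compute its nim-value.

60

Bitwise XOR of the heap sizes:
  100001  (33)
  001010  (10)
  010111  (23)
  ------
  111100  (60)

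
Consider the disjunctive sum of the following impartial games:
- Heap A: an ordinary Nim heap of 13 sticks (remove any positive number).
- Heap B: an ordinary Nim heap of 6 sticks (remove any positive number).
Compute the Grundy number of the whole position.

Heap A is a plain Nim heap of size 13, so its Grundy value is 13.
Heap B is a plain Nim heap of size 6, so its Grundy value is 6.
By the Sprague-Grundy theorem, the Grundy value of a sum of independent games is the XOR of the component values.
Combined value = 13 XOR 6 = 11.

11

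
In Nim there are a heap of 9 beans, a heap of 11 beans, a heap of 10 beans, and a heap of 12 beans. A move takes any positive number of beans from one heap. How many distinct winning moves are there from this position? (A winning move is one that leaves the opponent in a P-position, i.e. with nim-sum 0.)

1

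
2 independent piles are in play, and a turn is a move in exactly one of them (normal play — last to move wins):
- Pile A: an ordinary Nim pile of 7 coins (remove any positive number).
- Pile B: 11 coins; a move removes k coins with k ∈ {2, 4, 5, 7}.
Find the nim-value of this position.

6

Pile A is a plain Nim pile of size 7, so its Grundy value is 7.
Grundy values for pile B (subtraction set {2, 4, 5, 7}):
k:     0  1  2  3  4  5  6  7  8  9 10 11
g(k):  0  0  1  1  2  2  3  3  4  0  0  1
So g(11) = 1.
The value of a disjunctive sum is the nim-sum of the parts.
Combined value = 7 XOR 1 = 6.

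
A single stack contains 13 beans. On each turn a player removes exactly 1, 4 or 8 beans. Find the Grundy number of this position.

1

Grundy values for subtraction set {1, 4, 8}:
k:     0  1  2  3  4  5  6  7  8  9 10 11 12 13
g(k):  0  1  0  1  2  0  1  0  1  2  3  2  0  1
So g(13) = 1.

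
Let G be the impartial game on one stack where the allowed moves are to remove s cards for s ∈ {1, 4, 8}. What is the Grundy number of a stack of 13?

Build the Grundy sequence with g(k) = mex{g(k−s) : s ∈ {1, 4, 8}, s ≤ k}:
k:     0  1  2  3  4  5  6  7  8  9 10 11 12 13
g(k):  0  1  0  1  2  0  1  0  1  2  3  2  0  1
So g(13) = 1.

1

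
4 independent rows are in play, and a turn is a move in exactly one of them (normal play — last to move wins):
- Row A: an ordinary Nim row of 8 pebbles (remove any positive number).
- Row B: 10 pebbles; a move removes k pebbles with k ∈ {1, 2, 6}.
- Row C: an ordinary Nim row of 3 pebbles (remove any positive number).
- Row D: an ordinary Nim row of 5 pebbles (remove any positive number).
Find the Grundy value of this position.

14

Row A is a plain Nim row of size 8, so its Grundy value is 8.
For row B, compute g(0), g(1), … with moves {1, 2, 6}:
g(0) = mex{} = 0
g(1) = mex{0} = 1
g(2) = mex{0,1} = 2
g(3) = mex{1,2} = 0
g(4) = mex{0,2} = 1
g(5) = mex{0,1} = 2
g(6) = mex{0,1,2} = 3
g(7) = mex{1,2,3} = 0
g(8) = mex{0,2,3} = 1
g(9) = mex{0,1} = 2
g(10) = mex{1,2} = 0
So g(10) = 0.
Row C is a plain Nim row of size 3, so its Grundy value is 3.
Row D is a plain Nim row of size 5, so its Grundy value is 5.
The value of a disjunctive sum is the nim-sum of the parts.
Combined value = 8 XOR 0 XOR 3 XOR 5 = 14.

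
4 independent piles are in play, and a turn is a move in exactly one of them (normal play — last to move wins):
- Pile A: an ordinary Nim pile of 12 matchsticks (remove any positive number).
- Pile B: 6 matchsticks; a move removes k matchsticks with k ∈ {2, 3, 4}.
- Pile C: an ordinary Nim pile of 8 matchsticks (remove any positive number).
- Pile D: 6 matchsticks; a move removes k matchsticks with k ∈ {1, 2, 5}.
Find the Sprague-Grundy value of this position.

Pile A is a plain Nim pile of size 12, so its Grundy value is 12.
Build the Grundy sequence for pile B with g(k) = mex{g(k−s) : s ∈ {2, 3, 4}, s ≤ k}:
k:     0  1  2  3  4  5  6
g(k):  0  0  1  1  2  2  0
So g(6) = 0.
Pile C is a plain Nim pile of size 8, so its Grundy value is 8.
For pile D, compute g(0), g(1), … with moves {1, 2, 5}:
k:     0  1  2  3  4  5  6
g(k):  0  1  2  0  1  2  0
So g(6) = 0.
The value of a disjunctive sum is the nim-sum of the parts.
Combined value = 12 ⊕ 0 ⊕ 8 ⊕ 0 = 4.

4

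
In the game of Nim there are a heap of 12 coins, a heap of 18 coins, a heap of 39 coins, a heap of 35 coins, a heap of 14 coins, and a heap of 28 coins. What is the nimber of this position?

Compute the nim-sum pairwise:
12 ^ 18 = 30
30 ^ 39 = 57
57 ^ 35 = 26
26 ^ 14 = 20
20 ^ 28 = 8

8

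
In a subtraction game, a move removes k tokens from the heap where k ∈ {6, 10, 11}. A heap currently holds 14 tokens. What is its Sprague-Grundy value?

Grundy values for subtraction set {6, 10, 11}:
g(0) = mex{} = 0
g(1) = mex{} = 0
g(2) = mex{} = 0
g(3) = mex{} = 0
g(4) = mex{} = 0
g(5) = mex{} = 0
g(6) = mex{0} = 1
g(7) = mex{0} = 1
g(8) = mex{0} = 1
g(9) = mex{0} = 1
g(10) = mex{0} = 1
g(11) = mex{0} = 1
g(12) = mex{0,1} = 2
g(13) = mex{0,1} = 2
g(14) = mex{0,1} = 2
So g(14) = 2.

2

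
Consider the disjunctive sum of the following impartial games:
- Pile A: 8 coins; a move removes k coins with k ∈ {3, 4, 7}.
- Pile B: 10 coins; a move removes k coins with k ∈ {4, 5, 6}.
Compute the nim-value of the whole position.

For pile A, compute g(0), g(1), … with moves {3, 4, 7}:
g(0) = mex{} = 0
g(1) = mex{} = 0
g(2) = mex{} = 0
g(3) = mex{0} = 1
g(4) = mex{0} = 1
g(5) = mex{0} = 1
g(6) = mex{0,1} = 2
g(7) = mex{0,1} = 2
g(8) = mex{0,1} = 2
So g(8) = 2.
Grundy values for pile B (subtraction set {4, 5, 6}):
k:     0  1  2  3  4  5  6  7  8  9 10
g(k):  0  0  0  0  1  1  1  1  2  2  0
So g(10) = 0.
By the Sprague-Grundy theorem, the Grundy value of a sum of independent games is the XOR of the component values.
Combined value = 2 ⊕ 0 = 2.

2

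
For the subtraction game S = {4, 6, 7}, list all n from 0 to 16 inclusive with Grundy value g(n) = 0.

0, 1, 2, 3, 11, 12, 13, 14

Compute g(0), g(1), … for moves {4, 6, 7}:
k:     0  1  2  3  4  5  6  7  8  9 10 11 12 13 14 15 16
g(k):  0  0  0  0  1  1  1  1  2  2  2  0  0  0  0  1  1
The P-positions (g = 0) in 0..16 are 0, 1, 2, 3, 11, 12, 13, 14.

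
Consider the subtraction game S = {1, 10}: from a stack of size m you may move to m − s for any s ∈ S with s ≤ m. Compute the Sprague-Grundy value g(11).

Grundy values for subtraction set {1, 10}:
g(0) = mex{} = 0
g(1) = mex{0} = 1
g(2) = mex{1} = 0
g(3) = mex{0} = 1
g(4) = mex{1} = 0
g(5) = mex{0} = 1
g(6) = mex{1} = 0
g(7) = mex{0} = 1
g(8) = mex{1} = 0
g(9) = mex{0} = 1
g(10) = mex{0,1} = 2
g(11) = mex{1,2} = 0
So g(11) = 0.

0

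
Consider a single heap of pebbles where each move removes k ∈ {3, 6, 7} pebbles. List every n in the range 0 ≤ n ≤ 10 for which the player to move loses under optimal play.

Build the Grundy sequence with g(k) = mex{g(k−s) : s ∈ {3, 6, 7}, s ≤ k}:
k:     0  1  2  3  4  5  6  7  8  9 10
g(k):  0  0  0  1  1  1  2  2  2  3  0
The P-positions (g = 0) in 0..10 are 0, 1, 2, 10.

0, 1, 2, 10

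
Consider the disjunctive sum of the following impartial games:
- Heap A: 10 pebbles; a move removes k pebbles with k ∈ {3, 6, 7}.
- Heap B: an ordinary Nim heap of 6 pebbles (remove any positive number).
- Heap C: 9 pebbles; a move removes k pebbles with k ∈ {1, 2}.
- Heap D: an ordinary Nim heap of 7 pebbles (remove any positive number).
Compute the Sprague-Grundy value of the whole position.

For heap A, compute g(0), g(1), … with moves {3, 6, 7}:
k:     0  1  2  3  4  5  6  7  8  9 10
g(k):  0  0  0  1  1  1  2  2  2  3  0
So g(10) = 0.
Heap B is a plain Nim heap of size 6, so its Grundy value is 6.
Grundy values for heap C (subtraction set {1, 2}):
k:     0  1  2  3  4  5  6  7  8  9
g(k):  0  1  2  0  1  2  0  1  2  0
So g(9) = 0.
Heap D is a plain Nim heap of size 7, so its Grundy value is 7.
By the Sprague-Grundy theorem, the Grundy value of a sum of independent games is the XOR of the component values.
Combined value = 0 ⊕ 6 ⊕ 0 ⊕ 7 = 1.

1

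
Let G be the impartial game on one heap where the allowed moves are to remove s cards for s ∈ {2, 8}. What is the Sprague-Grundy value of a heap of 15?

Compute g(0), g(1), … for moves {2, 8}:
k:     0  1  2  3  4  5  6  7  8  9 10 11 12 13 14 15
g(k):  0  0  1  1  0  0  1  1  2  2  0  0  1  1  0  0
So g(15) = 0.

0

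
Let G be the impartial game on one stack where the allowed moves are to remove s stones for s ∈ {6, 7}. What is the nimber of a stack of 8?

1

Grundy values for subtraction set {6, 7}:
k:     0  1  2  3  4  5  6  7  8
g(k):  0  0  0  0  0  0  1  1  1
So g(8) = 1.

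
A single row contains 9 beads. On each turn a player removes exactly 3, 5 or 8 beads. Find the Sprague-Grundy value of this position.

Compute g(0), g(1), … for moves {3, 5, 8}:
g(0) = mex{} = 0
g(1) = mex{} = 0
g(2) = mex{} = 0
g(3) = mex{0} = 1
g(4) = mex{0} = 1
g(5) = mex{0} = 1
g(6) = mex{0,1} = 2
g(7) = mex{0,1} = 2
g(8) = mex{0,1} = 2
g(9) = mex{0,1,2} = 3
So g(9) = 3.

3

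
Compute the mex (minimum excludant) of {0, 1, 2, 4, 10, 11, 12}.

3

The values 0, 1, 2 are all present; 3 is the first non-negative integer missing from the set.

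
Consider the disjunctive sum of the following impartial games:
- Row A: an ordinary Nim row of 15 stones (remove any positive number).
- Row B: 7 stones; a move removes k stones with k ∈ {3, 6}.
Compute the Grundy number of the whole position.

13

Row A is a plain Nim row of size 15, so its Grundy value is 15.
Build the Grundy sequence for row B with g(k) = mex{g(k−s) : s ∈ {3, 6}, s ≤ k}:
g(0) = mex{} = 0
g(1) = mex{} = 0
g(2) = mex{} = 0
g(3) = mex{0} = 1
g(4) = mex{0} = 1
g(5) = mex{0} = 1
g(6) = mex{0,1} = 2
g(7) = mex{0,1} = 2
So g(7) = 2.
By the Sprague-Grundy theorem, the Grundy value of a sum of independent games is the XOR of the component values.
Combined value = 15 XOR 2 = 13.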